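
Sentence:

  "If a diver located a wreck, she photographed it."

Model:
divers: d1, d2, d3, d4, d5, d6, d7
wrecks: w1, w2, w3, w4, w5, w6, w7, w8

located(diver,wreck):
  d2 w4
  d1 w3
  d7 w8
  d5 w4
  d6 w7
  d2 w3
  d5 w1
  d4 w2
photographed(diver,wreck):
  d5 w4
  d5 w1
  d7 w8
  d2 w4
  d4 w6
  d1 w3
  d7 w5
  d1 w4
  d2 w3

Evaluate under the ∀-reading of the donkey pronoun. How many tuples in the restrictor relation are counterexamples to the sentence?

2

"it" takes "a wreck" as antecedent — a donkey pronoun bound across the clause boundary.
Strong reading: for every (d,w) with located(d,w), photographed(d,w).
Restrictor pairs: (d1,w3) ✓  (d2,w3) ✓  (d2,w4) ✓  (d4,w2) ✗  (d5,w1) ✓  (d5,w4) ✓  (d6,w7) ✗  (d7,w8) ✓
Counterexamples (restrictor pairs failing the scope): 2.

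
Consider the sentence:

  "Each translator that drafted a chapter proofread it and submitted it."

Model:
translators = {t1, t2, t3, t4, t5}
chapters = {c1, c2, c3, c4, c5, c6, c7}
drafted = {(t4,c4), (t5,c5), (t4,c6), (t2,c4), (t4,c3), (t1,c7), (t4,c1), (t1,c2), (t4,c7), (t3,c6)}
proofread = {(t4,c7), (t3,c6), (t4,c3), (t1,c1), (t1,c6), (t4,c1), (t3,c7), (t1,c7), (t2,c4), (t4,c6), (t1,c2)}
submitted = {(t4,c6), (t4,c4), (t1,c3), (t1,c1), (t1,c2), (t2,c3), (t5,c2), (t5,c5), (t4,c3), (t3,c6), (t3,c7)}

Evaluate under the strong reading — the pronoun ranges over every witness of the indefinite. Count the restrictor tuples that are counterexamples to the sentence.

6

"it" takes "a chapter" as antecedent — a donkey pronoun bound across the clause boundary.
Strong reading: for every (t,c) with drafted(t,c), proofread(t,c) ∧ submitted(t,c).
Restrictor pairs: (t1,c2) ✓  (t1,c7) ✗  (t2,c4) ✗  (t3,c6) ✓  (t4,c1) ✗  (t4,c3) ✓  (t4,c4) ✗  (t4,c6) ✓  (t4,c7) ✗  (t5,c5) ✗
Counterexamples (restrictor pairs failing the scope): 6.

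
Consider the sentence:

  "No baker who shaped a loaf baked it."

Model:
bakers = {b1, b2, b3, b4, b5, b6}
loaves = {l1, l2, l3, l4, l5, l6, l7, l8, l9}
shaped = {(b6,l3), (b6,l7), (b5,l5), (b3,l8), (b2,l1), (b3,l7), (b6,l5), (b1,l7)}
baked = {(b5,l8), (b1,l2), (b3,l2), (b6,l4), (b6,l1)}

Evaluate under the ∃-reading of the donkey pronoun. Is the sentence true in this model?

"it" takes "a loaf" as antecedent — a donkey pronoun bound across the clause boundary.
Truth condition: for no (b,l) with shaped(b,l) does baked(b,l) hold.
Restrictor pairs — does the scope hold? (b1,l7):fails  (b2,l1):fails  (b3,l7):fails  (b3,l8):fails  (b5,l5):fails  (b6,l3):fails  (b6,l5):fails  (b6,l7):fails
Scope holds for no restrictor pair, so the sentence is true.

True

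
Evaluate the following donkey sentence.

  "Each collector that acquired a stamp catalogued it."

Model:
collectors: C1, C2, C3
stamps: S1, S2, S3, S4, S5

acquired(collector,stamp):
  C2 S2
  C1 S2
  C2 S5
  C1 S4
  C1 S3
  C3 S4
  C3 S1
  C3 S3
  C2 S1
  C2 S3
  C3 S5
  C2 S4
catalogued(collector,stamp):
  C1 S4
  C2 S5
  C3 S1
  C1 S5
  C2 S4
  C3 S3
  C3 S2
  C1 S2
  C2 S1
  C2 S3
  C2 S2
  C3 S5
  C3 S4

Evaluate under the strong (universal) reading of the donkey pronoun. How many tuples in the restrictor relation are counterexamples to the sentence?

"it" takes "a stamp" as antecedent — a donkey pronoun bound across the clause boundary.
Strong reading: for every (c,s) with acquired(c,s), catalogued(c,s).
Restrictor pairs: (C1,S2) ✓  (C1,S3) ✗  (C1,S4) ✓  (C2,S1) ✓  (C2,S2) ✓  (C2,S3) ✓  (C2,S4) ✓  (C2,S5) ✓  (C3,S1) ✓  (C3,S3) ✓  (C3,S4) ✓  (C3,S5) ✓
Counterexamples (restrictor pairs failing the scope): 1.

1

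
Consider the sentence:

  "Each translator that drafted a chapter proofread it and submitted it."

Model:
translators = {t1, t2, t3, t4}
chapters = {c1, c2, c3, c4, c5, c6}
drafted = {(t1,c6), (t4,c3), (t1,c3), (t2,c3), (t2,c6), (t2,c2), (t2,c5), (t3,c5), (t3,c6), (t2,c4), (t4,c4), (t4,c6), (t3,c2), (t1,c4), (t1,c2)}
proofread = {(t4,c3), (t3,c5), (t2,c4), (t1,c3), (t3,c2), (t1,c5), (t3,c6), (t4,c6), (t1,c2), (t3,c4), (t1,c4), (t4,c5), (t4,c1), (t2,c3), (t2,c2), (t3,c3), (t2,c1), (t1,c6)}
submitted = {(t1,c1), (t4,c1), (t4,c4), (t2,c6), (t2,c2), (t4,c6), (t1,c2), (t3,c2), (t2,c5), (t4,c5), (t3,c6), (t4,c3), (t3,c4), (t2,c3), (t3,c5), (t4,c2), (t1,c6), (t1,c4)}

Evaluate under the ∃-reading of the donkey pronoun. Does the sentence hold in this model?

True

"it" takes "a chapter" as antecedent — a donkey pronoun bound across the clause boundary.
Weak reading: every translator t with some drafted-chapter has at least one drafted-chapter c such that proofread(t,c) ∧ submitted(t,c).
Per translator: t1:✓  t2:✓  t3:✓  t4:✓
Every translator in the restrictor has a witness.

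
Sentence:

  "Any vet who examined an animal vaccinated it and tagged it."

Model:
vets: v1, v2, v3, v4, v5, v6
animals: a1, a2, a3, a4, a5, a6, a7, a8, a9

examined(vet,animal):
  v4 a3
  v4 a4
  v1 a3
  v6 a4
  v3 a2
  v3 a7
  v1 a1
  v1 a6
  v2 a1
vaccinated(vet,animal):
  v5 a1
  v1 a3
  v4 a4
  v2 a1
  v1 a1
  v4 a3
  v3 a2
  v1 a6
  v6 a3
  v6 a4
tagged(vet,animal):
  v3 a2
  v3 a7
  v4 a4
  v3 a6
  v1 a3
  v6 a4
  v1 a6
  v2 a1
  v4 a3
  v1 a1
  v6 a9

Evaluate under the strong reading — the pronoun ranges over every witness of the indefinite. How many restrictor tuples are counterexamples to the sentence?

1

"it" takes "an animal" as antecedent — a donkey pronoun bound across the clause boundary.
Strong reading: for every (v,a) with examined(v,a), vaccinated(v,a) ∧ tagged(v,a).
Restrictor pairs: (v1,a1) ✓  (v1,a3) ✓  (v1,a6) ✓  (v2,a1) ✓  (v3,a2) ✓  (v3,a7) ✗  (v4,a3) ✓  (v4,a4) ✓  (v6,a4) ✓
Counterexamples (restrictor pairs failing the scope): 1.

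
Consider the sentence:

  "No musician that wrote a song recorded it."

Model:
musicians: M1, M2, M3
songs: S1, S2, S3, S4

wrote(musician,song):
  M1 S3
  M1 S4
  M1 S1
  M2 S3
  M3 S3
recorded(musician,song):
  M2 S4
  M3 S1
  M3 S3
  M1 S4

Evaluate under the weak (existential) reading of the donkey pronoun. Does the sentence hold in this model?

False

"it" takes "a song" as antecedent — a donkey pronoun bound across the clause boundary.
Truth condition: for no (m,s) with wrote(m,s) does recorded(m,s) hold.
Restrictor pairs — does the scope hold? (M1,S1):fails  (M1,S3):fails  (M1,S4):holds  (M2,S3):fails  (M3,S3):holds
Scope holds for 2 pair(s), so the sentence is false.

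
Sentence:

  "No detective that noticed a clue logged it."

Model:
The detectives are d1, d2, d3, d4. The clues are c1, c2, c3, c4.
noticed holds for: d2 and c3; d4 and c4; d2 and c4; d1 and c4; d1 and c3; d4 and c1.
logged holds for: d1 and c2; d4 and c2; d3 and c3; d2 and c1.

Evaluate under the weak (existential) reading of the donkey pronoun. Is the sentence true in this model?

"it" takes "a clue" as antecedent — a donkey pronoun bound across the clause boundary.
Truth condition: for no (d,c) with noticed(d,c) does logged(d,c) hold.
Restrictor pairs — does the scope hold? (d1,c3):fails  (d1,c4):fails  (d2,c3):fails  (d2,c4):fails  (d4,c1):fails  (d4,c4):fails
Scope holds for no restrictor pair, so the sentence is true.

True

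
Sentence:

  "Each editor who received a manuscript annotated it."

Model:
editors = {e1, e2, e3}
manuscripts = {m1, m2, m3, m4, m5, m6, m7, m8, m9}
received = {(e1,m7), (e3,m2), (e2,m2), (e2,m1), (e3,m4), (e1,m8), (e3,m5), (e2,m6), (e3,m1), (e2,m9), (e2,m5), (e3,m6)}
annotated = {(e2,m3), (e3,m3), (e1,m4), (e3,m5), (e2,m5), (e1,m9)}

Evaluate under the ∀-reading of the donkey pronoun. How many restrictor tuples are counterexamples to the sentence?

10

"it" takes "a manuscript" as antecedent — a donkey pronoun bound across the clause boundary.
Strong reading: for every (e,m) with received(e,m), annotated(e,m).
Restrictor pairs: (e1,m7) ✗  (e1,m8) ✗  (e2,m1) ✗  (e2,m2) ✗  (e2,m5) ✓  (e2,m6) ✗  (e2,m9) ✗  (e3,m1) ✗  (e3,m2) ✗  (e3,m4) ✗  (e3,m5) ✓  (e3,m6) ✗
Counterexamples (restrictor pairs failing the scope): 10.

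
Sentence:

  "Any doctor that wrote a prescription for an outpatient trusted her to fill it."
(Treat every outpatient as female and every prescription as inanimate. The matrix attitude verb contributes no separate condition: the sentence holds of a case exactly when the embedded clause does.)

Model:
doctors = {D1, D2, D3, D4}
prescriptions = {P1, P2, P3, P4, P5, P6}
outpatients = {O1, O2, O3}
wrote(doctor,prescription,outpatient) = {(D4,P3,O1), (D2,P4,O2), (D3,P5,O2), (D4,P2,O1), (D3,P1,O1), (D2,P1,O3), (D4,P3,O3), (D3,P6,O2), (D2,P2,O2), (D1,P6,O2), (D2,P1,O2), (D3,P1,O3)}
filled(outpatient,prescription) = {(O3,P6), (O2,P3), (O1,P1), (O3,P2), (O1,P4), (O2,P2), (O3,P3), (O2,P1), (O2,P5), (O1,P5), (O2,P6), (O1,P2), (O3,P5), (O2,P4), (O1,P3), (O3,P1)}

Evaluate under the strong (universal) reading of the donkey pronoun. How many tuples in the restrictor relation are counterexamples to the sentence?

0

"her" takes "an outpatient" as antecedent and "it" takes "a prescription"; both are donkey pronouns co-varying with the restrictor.
Strong reading: for every (d,p,o) with wrote(d,p,o), filled(o,p).
Restrictor triples: (D1,P6,O2)→filled(O2,P6) ✓  (D2,P1,O2)→filled(O2,P1) ✓  (D2,P1,O3)→filled(O3,P1) ✓  (D2,P2,O2)→filled(O2,P2) ✓  (D2,P4,O2)→filled(O2,P4) ✓  (D3,P1,O1)→filled(O1,P1) ✓  (D3,P1,O3)→filled(O3,P1) ✓  (D3,P5,O2)→filled(O2,P5) ✓  (D3,P6,O2)→filled(O2,P6) ✓  (D4,P2,O1)→filled(O1,P2) ✓  (D4,P3,O1)→filled(O1,P3) ✓  (D4,P3,O3)→filled(O3,P3) ✓
Counterexamples (restrictor triples failing the scope): 0.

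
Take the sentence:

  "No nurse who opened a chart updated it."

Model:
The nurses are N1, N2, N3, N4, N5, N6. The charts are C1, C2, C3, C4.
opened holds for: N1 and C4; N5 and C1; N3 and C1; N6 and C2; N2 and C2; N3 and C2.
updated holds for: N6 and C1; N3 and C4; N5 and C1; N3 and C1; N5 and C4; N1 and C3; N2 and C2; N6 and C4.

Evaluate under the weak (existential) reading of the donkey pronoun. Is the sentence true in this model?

"it" takes "a chart" as antecedent — a donkey pronoun bound across the clause boundary.
Truth condition: for no (n,c) with opened(n,c) does updated(n,c) hold.
Restrictor pairs — does the scope hold? (N1,C4):fails  (N2,C2):holds  (N3,C1):holds  (N3,C2):fails  (N5,C1):holds  (N6,C2):fails
Scope holds for 3 pair(s), so the sentence is false.

False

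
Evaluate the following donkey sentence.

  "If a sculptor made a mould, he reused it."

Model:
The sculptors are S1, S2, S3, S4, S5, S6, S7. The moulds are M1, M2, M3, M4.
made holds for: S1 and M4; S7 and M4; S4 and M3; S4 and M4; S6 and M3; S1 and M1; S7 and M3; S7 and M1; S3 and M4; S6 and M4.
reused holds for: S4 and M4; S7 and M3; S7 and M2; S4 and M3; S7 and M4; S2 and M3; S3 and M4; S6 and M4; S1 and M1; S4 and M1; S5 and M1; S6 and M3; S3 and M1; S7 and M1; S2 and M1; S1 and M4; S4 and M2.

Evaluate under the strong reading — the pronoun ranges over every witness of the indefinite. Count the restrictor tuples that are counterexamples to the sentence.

"it" takes "a mould" as antecedent — a donkey pronoun bound across the clause boundary.
Strong reading: for every (s,m) with made(s,m), reused(s,m).
Restrictor pairs: (S1,M1) ✓  (S1,M4) ✓  (S3,M4) ✓  (S4,M3) ✓  (S4,M4) ✓  (S6,M3) ✓  (S6,M4) ✓  (S7,M1) ✓  (S7,M3) ✓  (S7,M4) ✓
Counterexamples (restrictor pairs failing the scope): 0.

0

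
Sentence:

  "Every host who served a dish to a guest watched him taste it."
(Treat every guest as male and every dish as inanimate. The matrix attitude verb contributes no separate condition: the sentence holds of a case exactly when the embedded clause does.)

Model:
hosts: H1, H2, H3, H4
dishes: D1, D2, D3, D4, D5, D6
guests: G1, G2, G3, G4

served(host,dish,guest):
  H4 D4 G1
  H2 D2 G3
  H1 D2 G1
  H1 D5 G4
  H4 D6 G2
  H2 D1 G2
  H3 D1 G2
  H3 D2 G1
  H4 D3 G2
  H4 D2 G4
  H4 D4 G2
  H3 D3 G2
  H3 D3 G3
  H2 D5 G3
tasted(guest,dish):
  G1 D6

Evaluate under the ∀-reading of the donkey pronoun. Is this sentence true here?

"him" takes "a guest" as antecedent and "it" takes "a dish"; both are donkey pronouns co-varying with the restrictor.
Strong reading: for every (h,d,g) with served(h,d,g), tasted(g,d).
Restrictor triples: (H1,D2,G1)→tasted(G1,D2) ✗  (H1,D5,G4)→tasted(G4,D5) ✗  (H2,D1,G2)→tasted(G2,D1) ✗  (H2,D2,G3)→tasted(G3,D2) ✗  (H2,D5,G3)→tasted(G3,D5) ✗  (H3,D1,G2)→tasted(G2,D1) ✗  (H3,D2,G1)→tasted(G1,D2) ✗  (H3,D3,G2)→tasted(G2,D3) ✗  (H3,D3,G3)→tasted(G3,D3) ✗  (H4,D2,G4)→tasted(G4,D2) ✗  (H4,D3,G2)→tasted(G2,D3) ✗  (H4,D4,G1)→tasted(G1,D4) ✗  (H4,D4,G2)→tasted(G2,D4) ✗  (H4,D6,G2)→tasted(G2,D6) ✗
Counterexample: (H1,D2,G1) — tasted(G1,D2) does not hold.

False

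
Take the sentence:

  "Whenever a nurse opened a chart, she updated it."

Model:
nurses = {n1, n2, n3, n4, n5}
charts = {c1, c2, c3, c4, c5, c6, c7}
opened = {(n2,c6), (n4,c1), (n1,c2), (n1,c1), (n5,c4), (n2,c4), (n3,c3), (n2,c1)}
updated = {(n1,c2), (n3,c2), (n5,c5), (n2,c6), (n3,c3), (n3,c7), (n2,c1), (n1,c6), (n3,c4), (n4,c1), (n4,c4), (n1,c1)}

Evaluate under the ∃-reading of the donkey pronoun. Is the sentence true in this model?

"it" takes "a chart" as antecedent — a donkey pronoun bound across the clause boundary.
Weak reading: every nurse n with some opened-chart has at least one opened-chart c such that updated(n,c).
Per nurse: n1:✓  n2:✓  n3:✓  n4:✓  n5:✗
n5 has no witness among its opened-charts.

False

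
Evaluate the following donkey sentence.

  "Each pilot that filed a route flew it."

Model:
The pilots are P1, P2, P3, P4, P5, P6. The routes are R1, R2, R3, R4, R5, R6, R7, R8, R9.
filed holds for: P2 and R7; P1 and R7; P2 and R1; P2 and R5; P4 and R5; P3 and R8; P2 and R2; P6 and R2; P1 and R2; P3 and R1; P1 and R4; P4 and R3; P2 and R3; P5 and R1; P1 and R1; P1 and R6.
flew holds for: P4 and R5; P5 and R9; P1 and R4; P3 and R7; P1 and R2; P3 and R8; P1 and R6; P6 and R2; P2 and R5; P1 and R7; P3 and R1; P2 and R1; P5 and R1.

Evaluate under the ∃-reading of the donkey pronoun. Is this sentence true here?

"it" takes "a route" as antecedent — a donkey pronoun bound across the clause boundary.
Weak reading: every pilot p with some filed-route has at least one filed-route r such that flew(p,r).
Per pilot: P1:✓  P2:✓  P3:✓  P4:✓  P5:✓  P6:✓
Every pilot in the restrictor has a witness.

True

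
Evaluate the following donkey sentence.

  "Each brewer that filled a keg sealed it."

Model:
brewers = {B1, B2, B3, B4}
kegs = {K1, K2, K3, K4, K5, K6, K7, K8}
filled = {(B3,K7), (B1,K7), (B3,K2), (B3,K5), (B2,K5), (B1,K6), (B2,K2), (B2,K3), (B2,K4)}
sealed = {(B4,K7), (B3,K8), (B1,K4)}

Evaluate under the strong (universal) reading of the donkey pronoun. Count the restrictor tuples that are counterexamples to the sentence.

9

"it" takes "a keg" as antecedent — a donkey pronoun bound across the clause boundary.
Strong reading: for every (b,k) with filled(b,k), sealed(b,k).
Restrictor pairs: (B1,K6) ✗  (B1,K7) ✗  (B2,K2) ✗  (B2,K3) ✗  (B2,K4) ✗  (B2,K5) ✗  (B3,K2) ✗  (B3,K5) ✗  (B3,K7) ✗
Counterexamples (restrictor pairs failing the scope): 9.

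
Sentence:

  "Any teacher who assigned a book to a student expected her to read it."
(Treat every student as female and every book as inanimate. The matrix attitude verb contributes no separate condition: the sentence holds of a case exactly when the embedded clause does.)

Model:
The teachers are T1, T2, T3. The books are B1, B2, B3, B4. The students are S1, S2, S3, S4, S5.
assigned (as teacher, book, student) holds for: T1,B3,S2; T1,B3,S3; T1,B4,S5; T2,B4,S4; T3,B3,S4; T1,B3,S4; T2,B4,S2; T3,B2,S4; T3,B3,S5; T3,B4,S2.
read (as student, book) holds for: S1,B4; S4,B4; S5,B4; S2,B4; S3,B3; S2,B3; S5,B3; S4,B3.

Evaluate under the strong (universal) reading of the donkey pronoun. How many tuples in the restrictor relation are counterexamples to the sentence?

1

"her" takes "a student" as antecedent and "it" takes "a book"; both are donkey pronouns co-varying with the restrictor.
Strong reading: for every (t,b,s) with assigned(t,b,s), read(s,b).
Restrictor triples: (T1,B3,S2)→read(S2,B3) ✓  (T1,B3,S3)→read(S3,B3) ✓  (T1,B3,S4)→read(S4,B3) ✓  (T1,B4,S5)→read(S5,B4) ✓  (T2,B4,S2)→read(S2,B4) ✓  (T2,B4,S4)→read(S4,B4) ✓  (T3,B2,S4)→read(S4,B2) ✗  (T3,B3,S4)→read(S4,B3) ✓  (T3,B3,S5)→read(S5,B3) ✓  (T3,B4,S2)→read(S2,B4) ✓
Counterexamples (restrictor triples failing the scope): 1.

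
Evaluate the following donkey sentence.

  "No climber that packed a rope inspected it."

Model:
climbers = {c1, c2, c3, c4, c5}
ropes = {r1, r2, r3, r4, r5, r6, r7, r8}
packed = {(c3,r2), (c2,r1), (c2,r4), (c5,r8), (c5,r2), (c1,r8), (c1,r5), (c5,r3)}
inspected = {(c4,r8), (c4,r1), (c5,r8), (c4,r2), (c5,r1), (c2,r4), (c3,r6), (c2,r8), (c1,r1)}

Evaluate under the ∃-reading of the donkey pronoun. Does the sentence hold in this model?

"it" takes "a rope" as antecedent — a donkey pronoun bound across the clause boundary.
Truth condition: for no (c,r) with packed(c,r) does inspected(c,r) hold.
Restrictor pairs — does the scope hold? (c1,r5):fails  (c1,r8):fails  (c2,r1):fails  (c2,r4):holds  (c3,r2):fails  (c5,r2):fails  (c5,r3):fails  (c5,r8):holds
Scope holds for 2 pair(s), so the sentence is false.

False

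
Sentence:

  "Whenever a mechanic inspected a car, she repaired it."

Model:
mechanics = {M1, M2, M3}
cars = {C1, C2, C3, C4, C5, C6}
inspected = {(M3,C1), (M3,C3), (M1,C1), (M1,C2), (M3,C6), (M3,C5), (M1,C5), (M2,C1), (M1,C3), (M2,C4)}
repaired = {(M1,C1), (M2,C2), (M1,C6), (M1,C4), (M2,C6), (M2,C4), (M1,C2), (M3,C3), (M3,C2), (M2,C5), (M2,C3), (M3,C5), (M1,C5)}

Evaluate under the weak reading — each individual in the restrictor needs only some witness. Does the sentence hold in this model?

True

"it" takes "a car" as antecedent — a donkey pronoun bound across the clause boundary.
Weak reading: every mechanic m with some inspected-car has at least one inspected-car c such that repaired(m,c).
Per mechanic: M1:✓  M2:✓  M3:✓
Every mechanic in the restrictor has a witness.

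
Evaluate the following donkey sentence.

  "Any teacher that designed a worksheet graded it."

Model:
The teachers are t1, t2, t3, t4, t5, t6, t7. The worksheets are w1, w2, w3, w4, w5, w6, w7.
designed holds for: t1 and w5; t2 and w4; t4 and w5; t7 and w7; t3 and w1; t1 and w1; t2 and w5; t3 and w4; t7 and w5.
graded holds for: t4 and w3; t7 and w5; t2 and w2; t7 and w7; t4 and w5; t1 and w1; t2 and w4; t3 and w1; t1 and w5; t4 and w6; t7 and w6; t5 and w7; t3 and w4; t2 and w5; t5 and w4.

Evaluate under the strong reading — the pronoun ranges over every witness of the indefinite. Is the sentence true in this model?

True

"it" takes "a worksheet" as antecedent — a donkey pronoun bound across the clause boundary.
Strong reading: for every (t,w) with designed(t,w), graded(t,w).
Restrictor pairs: (t1,w1) ✓  (t1,w5) ✓  (t2,w4) ✓  (t2,w5) ✓  (t3,w1) ✓  (t3,w4) ✓  (t4,w5) ✓  (t7,w5) ✓  (t7,w7) ✓
Every restrictor pair satisfies the scope.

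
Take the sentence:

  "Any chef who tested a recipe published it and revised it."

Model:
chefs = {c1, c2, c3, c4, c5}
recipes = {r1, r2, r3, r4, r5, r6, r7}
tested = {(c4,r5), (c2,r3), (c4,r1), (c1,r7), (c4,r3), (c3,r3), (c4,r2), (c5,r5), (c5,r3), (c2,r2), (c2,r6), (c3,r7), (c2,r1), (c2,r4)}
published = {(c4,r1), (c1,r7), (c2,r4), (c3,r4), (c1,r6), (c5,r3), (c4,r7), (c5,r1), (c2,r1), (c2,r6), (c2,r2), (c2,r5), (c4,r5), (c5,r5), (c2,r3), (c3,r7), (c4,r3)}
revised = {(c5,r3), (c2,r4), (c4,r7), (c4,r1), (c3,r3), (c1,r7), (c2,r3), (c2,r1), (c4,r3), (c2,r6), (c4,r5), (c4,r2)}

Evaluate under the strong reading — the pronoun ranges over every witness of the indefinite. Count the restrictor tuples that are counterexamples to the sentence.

5

"it" takes "a recipe" as antecedent — a donkey pronoun bound across the clause boundary.
Strong reading: for every (c,r) with tested(c,r), published(c,r) ∧ revised(c,r).
Restrictor pairs: (c1,r7) ✓  (c2,r1) ✓  (c2,r2) ✗  (c2,r3) ✓  (c2,r4) ✓  (c2,r6) ✓  (c3,r3) ✗  (c3,r7) ✗  (c4,r1) ✓  (c4,r2) ✗  (c4,r3) ✓  (c4,r5) ✓  (c5,r3) ✓  (c5,r5) ✗
Counterexamples (restrictor pairs failing the scope): 5.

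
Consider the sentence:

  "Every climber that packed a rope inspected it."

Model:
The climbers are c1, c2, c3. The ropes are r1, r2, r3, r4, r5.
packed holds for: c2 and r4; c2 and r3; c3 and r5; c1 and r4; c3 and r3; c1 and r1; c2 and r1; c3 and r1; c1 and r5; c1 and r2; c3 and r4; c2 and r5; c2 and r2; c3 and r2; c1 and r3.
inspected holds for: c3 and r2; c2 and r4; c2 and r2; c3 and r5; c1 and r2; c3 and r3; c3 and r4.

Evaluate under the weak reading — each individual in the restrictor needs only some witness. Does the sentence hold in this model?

"it" takes "a rope" as antecedent — a donkey pronoun bound across the clause boundary.
Weak reading: every climber c with some packed-rope has at least one packed-rope r such that inspected(c,r).
Per climber: c1:✓  c2:✓  c3:✓
Every climber in the restrictor has a witness.

True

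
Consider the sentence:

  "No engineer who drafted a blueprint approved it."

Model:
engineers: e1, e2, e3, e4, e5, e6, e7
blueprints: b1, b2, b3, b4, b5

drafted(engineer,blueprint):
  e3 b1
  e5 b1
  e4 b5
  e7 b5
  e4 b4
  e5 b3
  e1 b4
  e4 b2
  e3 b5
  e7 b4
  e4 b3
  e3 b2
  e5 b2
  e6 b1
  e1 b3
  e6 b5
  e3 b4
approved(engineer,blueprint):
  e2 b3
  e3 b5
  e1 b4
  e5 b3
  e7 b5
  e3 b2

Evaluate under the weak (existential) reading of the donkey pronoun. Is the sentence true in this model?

"it" takes "a blueprint" as antecedent — a donkey pronoun bound across the clause boundary.
Truth condition: for no (e,b) with drafted(e,b) does approved(e,b) hold.
Restrictor pairs — does the scope hold? (e1,b3):fails  (e1,b4):holds  (e3,b1):fails  (e3,b2):holds  (e3,b4):fails  (e3,b5):holds  (e4,b2):fails  (e4,b3):fails  (e4,b4):fails  (e4,b5):fails  (e5,b1):fails  (e5,b2):fails  (e5,b3):holds  (e6,b1):fails  (e6,b5):fails  (e7,b4):fails  (e7,b5):holds
Scope holds for 5 pair(s), so the sentence is false.

False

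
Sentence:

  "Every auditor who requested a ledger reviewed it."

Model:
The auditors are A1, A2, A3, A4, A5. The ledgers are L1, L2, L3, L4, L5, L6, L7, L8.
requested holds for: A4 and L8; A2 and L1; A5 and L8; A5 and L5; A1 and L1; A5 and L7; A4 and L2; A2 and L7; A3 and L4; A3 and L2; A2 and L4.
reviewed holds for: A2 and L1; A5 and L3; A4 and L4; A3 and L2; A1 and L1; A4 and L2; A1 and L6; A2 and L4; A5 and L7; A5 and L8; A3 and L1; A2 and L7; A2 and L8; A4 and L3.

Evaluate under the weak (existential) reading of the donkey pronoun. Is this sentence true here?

"it" takes "a ledger" as antecedent — a donkey pronoun bound across the clause boundary.
Weak reading: every auditor a with some requested-ledger has at least one requested-ledger l such that reviewed(a,l).
Per auditor: A1:✓  A2:✓  A3:✓  A4:✓  A5:✓
Every auditor in the restrictor has a witness.

True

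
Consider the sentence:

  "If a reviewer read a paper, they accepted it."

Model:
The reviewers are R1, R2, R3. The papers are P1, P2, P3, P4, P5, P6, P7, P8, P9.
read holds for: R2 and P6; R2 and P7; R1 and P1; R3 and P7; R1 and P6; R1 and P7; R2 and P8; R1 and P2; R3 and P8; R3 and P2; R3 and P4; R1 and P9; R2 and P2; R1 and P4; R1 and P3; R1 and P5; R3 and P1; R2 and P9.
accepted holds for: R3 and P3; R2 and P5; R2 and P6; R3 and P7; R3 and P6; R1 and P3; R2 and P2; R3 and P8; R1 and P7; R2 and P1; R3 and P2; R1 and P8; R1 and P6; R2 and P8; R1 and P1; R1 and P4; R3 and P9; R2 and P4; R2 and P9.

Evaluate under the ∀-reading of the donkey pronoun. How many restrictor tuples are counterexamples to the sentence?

6

"it" takes "a paper" as antecedent — a donkey pronoun bound across the clause boundary.
Strong reading: for every (r,p) with read(r,p), accepted(r,p).
Restrictor pairs: (R1,P1) ✓  (R1,P2) ✗  (R1,P3) ✓  (R1,P4) ✓  (R1,P5) ✗  (R1,P6) ✓  (R1,P7) ✓  (R1,P9) ✗  (R2,P2) ✓  (R2,P6) ✓  (R2,P7) ✗  (R2,P8) ✓  (R2,P9) ✓  (R3,P1) ✗  (R3,P2) ✓  (R3,P4) ✗  (R3,P7) ✓  (R3,P8) ✓
Counterexamples (restrictor pairs failing the scope): 6.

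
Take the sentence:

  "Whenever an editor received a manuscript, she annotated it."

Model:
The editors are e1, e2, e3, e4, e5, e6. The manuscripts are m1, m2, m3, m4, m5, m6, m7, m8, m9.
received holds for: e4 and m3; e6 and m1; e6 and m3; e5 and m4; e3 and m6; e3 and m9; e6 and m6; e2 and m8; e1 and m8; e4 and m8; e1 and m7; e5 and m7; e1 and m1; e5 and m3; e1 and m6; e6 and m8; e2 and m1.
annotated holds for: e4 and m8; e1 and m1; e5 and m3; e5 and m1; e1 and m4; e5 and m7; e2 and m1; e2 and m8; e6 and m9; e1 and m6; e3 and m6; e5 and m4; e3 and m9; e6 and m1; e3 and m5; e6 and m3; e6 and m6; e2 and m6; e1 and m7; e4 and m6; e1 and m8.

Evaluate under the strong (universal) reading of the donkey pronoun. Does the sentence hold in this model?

False

"it" takes "a manuscript" as antecedent — a donkey pronoun bound across the clause boundary.
Strong reading: for every (e,m) with received(e,m), annotated(e,m).
Restrictor pairs: (e1,m1) ✓  (e1,m6) ✓  (e1,m7) ✓  (e1,m8) ✓  (e2,m1) ✓  (e2,m8) ✓  (e3,m6) ✓  (e3,m9) ✓  (e4,m3) ✗  (e4,m8) ✓  (e5,m3) ✓  (e5,m4) ✓  (e5,m7) ✓  (e6,m1) ✓  (e6,m3) ✓  (e6,m6) ✓  (e6,m8) ✗
Counterexample: (e4,m3) is in received but fails the scope.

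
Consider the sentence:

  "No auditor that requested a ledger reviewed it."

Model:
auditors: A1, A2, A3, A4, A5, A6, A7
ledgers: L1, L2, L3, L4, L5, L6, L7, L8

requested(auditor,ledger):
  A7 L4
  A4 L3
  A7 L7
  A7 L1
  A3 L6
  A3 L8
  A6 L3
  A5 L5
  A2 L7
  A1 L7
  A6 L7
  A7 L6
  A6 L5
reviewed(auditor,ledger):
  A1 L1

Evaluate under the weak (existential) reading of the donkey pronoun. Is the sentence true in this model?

"it" takes "a ledger" as antecedent — a donkey pronoun bound across the clause boundary.
Truth condition: for no (a,l) with requested(a,l) does reviewed(a,l) hold.
Restrictor pairs — does the scope hold? (A1,L7):fails  (A2,L7):fails  (A3,L6):fails  (A3,L8):fails  (A4,L3):fails  (A5,L5):fails  (A6,L3):fails  (A6,L5):fails  (A6,L7):fails  (A7,L1):fails  (A7,L4):fails  (A7,L6):fails  (A7,L7):fails
Scope holds for no restrictor pair, so the sentence is true.

True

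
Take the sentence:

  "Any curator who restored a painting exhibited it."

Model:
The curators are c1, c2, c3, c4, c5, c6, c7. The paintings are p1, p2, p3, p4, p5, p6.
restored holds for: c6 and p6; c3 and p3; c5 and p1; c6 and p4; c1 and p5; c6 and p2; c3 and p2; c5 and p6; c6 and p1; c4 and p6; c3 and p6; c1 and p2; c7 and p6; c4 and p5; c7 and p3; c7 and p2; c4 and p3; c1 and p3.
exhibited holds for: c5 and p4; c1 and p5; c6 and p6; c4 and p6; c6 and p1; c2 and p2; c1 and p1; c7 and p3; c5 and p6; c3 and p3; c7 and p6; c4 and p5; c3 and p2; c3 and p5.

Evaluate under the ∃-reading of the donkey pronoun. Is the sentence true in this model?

"it" takes "a painting" as antecedent — a donkey pronoun bound across the clause boundary.
Weak reading: every curator c with some restored-painting has at least one restored-painting p such that exhibited(c,p).
Per curator: c1:✓  c3:✓  c4:✓  c5:✓  c6:✓  c7:✓
Every curator in the restrictor has a witness.

True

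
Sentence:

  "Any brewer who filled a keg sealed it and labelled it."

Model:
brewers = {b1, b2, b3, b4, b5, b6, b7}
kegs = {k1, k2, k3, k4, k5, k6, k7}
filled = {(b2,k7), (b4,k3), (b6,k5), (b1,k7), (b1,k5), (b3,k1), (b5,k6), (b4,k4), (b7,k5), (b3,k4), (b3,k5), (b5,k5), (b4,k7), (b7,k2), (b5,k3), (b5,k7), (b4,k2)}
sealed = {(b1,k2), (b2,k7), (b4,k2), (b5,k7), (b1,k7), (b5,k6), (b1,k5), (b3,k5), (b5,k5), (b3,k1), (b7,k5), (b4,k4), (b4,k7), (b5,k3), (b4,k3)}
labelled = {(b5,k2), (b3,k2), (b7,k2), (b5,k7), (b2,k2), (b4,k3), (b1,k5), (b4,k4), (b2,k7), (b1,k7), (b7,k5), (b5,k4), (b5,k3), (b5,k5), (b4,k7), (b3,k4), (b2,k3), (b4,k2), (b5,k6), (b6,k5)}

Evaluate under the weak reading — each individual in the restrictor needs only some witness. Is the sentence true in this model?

False

"it" takes "a keg" as antecedent — a donkey pronoun bound across the clause boundary.
Weak reading: every brewer b with some filled-keg has at least one filled-keg k such that sealed(b,k) ∧ labelled(b,k).
Per brewer: b1:✓  b2:✓  b3:✗  b4:✓  b5:✓  b6:✗  b7:✓
b3 has no witness among its filled-kegs.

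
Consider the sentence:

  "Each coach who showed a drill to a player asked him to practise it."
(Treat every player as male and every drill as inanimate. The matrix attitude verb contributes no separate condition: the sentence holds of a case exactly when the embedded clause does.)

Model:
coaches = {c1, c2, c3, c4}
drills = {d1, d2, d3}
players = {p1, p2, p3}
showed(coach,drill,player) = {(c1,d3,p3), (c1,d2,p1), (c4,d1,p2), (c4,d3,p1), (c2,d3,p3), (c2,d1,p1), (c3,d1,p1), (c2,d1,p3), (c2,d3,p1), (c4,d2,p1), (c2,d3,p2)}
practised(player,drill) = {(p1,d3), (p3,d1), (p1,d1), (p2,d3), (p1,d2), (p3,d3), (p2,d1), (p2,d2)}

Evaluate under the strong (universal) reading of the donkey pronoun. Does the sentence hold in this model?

True

"him" takes "a player" as antecedent and "it" takes "a drill"; both are donkey pronouns co-varying with the restrictor.
Strong reading: for every (c,d,p) with showed(c,d,p), practised(p,d).
Restrictor triples: (c1,d2,p1)→practised(p1,d2) ✓  (c1,d3,p3)→practised(p3,d3) ✓  (c2,d1,p1)→practised(p1,d1) ✓  (c2,d1,p3)→practised(p3,d1) ✓  (c2,d3,p1)→practised(p1,d3) ✓  (c2,d3,p2)→practised(p2,d3) ✓  (c2,d3,p3)→practised(p3,d3) ✓  (c3,d1,p1)→practised(p1,d1) ✓  (c4,d1,p2)→practised(p2,d1) ✓  (c4,d2,p1)→practised(p1,d2) ✓  (c4,d3,p1)→practised(p1,d3) ✓
Every restrictor triple satisfies the scope.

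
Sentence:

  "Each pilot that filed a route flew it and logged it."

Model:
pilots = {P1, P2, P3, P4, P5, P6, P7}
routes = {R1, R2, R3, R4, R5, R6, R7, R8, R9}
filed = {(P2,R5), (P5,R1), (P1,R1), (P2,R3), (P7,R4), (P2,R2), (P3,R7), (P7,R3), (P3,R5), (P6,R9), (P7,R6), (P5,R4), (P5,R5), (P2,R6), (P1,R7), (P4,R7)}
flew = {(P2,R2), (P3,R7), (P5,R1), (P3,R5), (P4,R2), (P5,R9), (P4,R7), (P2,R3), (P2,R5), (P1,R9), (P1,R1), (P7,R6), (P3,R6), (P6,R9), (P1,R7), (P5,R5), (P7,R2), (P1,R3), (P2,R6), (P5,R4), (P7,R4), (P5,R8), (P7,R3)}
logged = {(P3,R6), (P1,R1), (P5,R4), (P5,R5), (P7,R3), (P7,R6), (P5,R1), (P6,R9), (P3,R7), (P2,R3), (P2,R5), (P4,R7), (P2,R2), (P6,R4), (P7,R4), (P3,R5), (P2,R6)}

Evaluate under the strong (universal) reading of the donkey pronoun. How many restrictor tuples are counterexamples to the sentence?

"it" takes "a route" as antecedent — a donkey pronoun bound across the clause boundary.
Strong reading: for every (p,r) with filed(p,r), flew(p,r) ∧ logged(p,r).
Restrictor pairs: (P1,R1) ✓  (P1,R7) ✗  (P2,R2) ✓  (P2,R3) ✓  (P2,R5) ✓  (P2,R6) ✓  (P3,R5) ✓  (P3,R7) ✓  (P4,R7) ✓  (P5,R1) ✓  (P5,R4) ✓  (P5,R5) ✓  (P6,R9) ✓  (P7,R3) ✓  (P7,R4) ✓  (P7,R6) ✓
Counterexamples (restrictor pairs failing the scope): 1.

1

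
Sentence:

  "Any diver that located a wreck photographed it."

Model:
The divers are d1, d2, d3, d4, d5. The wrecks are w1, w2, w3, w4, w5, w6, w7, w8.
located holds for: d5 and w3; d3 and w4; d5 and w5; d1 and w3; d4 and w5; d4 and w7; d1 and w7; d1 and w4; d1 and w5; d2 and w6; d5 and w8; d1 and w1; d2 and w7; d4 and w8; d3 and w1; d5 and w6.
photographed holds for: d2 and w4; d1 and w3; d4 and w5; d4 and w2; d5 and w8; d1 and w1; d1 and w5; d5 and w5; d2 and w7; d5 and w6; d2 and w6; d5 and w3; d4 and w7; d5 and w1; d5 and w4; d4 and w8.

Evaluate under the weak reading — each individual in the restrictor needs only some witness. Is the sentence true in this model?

"it" takes "a wreck" as antecedent — a donkey pronoun bound across the clause boundary.
Weak reading: every diver d with some located-wreck has at least one located-wreck w such that photographed(d,w).
Per diver: d1:✓  d2:✓  d3:✗  d4:✓  d5:✓
d3 has no witness among its located-wrecks.

False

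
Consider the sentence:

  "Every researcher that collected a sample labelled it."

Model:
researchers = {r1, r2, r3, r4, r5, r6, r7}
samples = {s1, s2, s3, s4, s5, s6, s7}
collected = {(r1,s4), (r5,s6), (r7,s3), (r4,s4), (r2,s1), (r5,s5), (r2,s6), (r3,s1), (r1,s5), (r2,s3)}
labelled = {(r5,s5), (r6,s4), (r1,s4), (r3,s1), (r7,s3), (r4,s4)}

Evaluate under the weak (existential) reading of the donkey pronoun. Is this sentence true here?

False

"it" takes "a sample" as antecedent — a donkey pronoun bound across the clause boundary.
Weak reading: every researcher r with some collected-sample has at least one collected-sample s such that labelled(r,s).
Per researcher: r1:✓  r2:✗  r3:✓  r4:✓  r5:✓  r7:✓
r2 has no witness among its collected-samples.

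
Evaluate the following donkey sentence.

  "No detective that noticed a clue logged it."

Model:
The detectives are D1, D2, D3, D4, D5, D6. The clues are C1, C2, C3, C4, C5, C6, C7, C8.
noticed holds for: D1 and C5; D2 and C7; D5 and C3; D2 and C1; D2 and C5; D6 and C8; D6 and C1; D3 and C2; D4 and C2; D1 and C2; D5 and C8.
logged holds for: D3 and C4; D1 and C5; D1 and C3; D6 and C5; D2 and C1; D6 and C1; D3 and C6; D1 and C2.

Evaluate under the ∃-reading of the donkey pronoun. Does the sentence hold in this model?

"it" takes "a clue" as antecedent — a donkey pronoun bound across the clause boundary.
Truth condition: for no (d,c) with noticed(d,c) does logged(d,c) hold.
Restrictor pairs — does the scope hold? (D1,C2):holds  (D1,C5):holds  (D2,C1):holds  (D2,C5):fails  (D2,C7):fails  (D3,C2):fails  (D4,C2):fails  (D5,C3):fails  (D5,C8):fails  (D6,C1):holds  (D6,C8):fails
Scope holds for 4 pair(s), so the sentence is false.

False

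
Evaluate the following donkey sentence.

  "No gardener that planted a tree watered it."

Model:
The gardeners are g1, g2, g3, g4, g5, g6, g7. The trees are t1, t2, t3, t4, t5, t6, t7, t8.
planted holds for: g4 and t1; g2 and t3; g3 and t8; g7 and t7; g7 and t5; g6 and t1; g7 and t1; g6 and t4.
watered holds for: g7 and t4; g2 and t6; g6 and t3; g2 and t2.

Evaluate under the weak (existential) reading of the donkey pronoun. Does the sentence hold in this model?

"it" takes "a tree" as antecedent — a donkey pronoun bound across the clause boundary.
Truth condition: for no (g,t) with planted(g,t) does watered(g,t) hold.
Restrictor pairs — does the scope hold? (g2,t3):fails  (g3,t8):fails  (g4,t1):fails  (g6,t1):fails  (g6,t4):fails  (g7,t1):fails  (g7,t5):fails  (g7,t7):fails
Scope holds for no restrictor pair, so the sentence is true.

True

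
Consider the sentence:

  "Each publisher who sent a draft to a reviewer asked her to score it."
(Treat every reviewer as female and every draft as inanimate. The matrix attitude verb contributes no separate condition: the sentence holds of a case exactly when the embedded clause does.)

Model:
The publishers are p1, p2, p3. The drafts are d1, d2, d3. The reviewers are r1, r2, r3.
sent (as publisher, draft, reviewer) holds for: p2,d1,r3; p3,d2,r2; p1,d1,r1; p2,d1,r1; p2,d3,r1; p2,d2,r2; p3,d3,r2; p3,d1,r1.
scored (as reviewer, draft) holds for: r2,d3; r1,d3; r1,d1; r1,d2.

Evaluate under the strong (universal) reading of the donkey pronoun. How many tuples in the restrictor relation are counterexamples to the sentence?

3

"her" takes "a reviewer" as antecedent and "it" takes "a draft"; both are donkey pronouns co-varying with the restrictor.
Strong reading: for every (p,d,r) with sent(p,d,r), scored(r,d).
Restrictor triples: (p1,d1,r1)→scored(r1,d1) ✓  (p2,d1,r1)→scored(r1,d1) ✓  (p2,d1,r3)→scored(r3,d1) ✗  (p2,d2,r2)→scored(r2,d2) ✗  (p2,d3,r1)→scored(r1,d3) ✓  (p3,d1,r1)→scored(r1,d1) ✓  (p3,d2,r2)→scored(r2,d2) ✗  (p3,d3,r2)→scored(r2,d3) ✓
Counterexamples (restrictor triples failing the scope): 3.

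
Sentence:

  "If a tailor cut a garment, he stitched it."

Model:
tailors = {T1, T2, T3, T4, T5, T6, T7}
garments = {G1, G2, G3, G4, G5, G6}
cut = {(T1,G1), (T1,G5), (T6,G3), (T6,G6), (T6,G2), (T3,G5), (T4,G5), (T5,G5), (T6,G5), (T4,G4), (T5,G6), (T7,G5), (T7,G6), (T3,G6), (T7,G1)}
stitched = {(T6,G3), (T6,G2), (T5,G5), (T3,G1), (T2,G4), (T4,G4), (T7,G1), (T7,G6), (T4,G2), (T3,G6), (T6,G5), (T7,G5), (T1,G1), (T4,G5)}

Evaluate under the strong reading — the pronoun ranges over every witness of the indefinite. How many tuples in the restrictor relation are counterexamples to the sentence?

4

"it" takes "a garment" as antecedent — a donkey pronoun bound across the clause boundary.
Strong reading: for every (t,g) with cut(t,g), stitched(t,g).
Restrictor pairs: (T1,G1) ✓  (T1,G5) ✗  (T3,G5) ✗  (T3,G6) ✓  (T4,G4) ✓  (T4,G5) ✓  (T5,G5) ✓  (T5,G6) ✗  (T6,G2) ✓  (T6,G3) ✓  (T6,G5) ✓  (T6,G6) ✗  (T7,G1) ✓  (T7,G5) ✓  (T7,G6) ✓
Counterexamples (restrictor pairs failing the scope): 4.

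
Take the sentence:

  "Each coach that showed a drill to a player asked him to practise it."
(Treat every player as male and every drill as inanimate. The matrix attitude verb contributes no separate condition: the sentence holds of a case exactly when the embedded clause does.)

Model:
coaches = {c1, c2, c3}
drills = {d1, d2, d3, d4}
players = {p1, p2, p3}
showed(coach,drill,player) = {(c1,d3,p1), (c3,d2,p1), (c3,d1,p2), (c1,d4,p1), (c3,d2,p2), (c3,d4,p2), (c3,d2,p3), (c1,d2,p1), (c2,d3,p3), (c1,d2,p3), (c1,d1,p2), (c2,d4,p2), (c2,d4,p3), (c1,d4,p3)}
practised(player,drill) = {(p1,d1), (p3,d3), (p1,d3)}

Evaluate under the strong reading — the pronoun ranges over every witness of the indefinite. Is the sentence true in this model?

"him" takes "a player" as antecedent and "it" takes "a drill"; both are donkey pronouns co-varying with the restrictor.
Strong reading: for every (c,d,p) with showed(c,d,p), practised(p,d).
Restrictor triples: (c1,d1,p2)→practised(p2,d1) ✗  (c1,d2,p1)→practised(p1,d2) ✗  (c1,d2,p3)→practised(p3,d2) ✗  (c1,d3,p1)→practised(p1,d3) ✓  (c1,d4,p1)→practised(p1,d4) ✗  (c1,d4,p3)→practised(p3,d4) ✗  (c2,d3,p3)→practised(p3,d3) ✓  (c2,d4,p2)→practised(p2,d4) ✗  (c2,d4,p3)→practised(p3,d4) ✗  (c3,d1,p2)→practised(p2,d1) ✗  (c3,d2,p1)→practised(p1,d2) ✗  (c3,d2,p2)→practised(p2,d2) ✗  (c3,d2,p3)→practised(p3,d2) ✗  (c3,d4,p2)→practised(p2,d4) ✗
Counterexample: (c1,d1,p2) — practised(p2,d1) does not hold.

False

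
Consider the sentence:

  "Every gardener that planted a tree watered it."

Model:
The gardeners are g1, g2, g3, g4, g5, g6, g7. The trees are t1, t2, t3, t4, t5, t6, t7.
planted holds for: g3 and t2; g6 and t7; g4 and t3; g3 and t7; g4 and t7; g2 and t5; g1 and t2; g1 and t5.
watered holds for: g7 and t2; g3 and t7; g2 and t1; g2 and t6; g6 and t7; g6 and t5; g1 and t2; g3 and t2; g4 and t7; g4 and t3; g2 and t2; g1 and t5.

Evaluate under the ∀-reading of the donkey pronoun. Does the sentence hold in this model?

False

"it" takes "a tree" as antecedent — a donkey pronoun bound across the clause boundary.
Strong reading: for every (g,t) with planted(g,t), watered(g,t).
Restrictor pairs: (g1,t2) ✓  (g1,t5) ✓  (g2,t5) ✗  (g3,t2) ✓  (g3,t7) ✓  (g4,t3) ✓  (g4,t7) ✓  (g6,t7) ✓
Counterexample: (g2,t5) is in planted but fails the scope.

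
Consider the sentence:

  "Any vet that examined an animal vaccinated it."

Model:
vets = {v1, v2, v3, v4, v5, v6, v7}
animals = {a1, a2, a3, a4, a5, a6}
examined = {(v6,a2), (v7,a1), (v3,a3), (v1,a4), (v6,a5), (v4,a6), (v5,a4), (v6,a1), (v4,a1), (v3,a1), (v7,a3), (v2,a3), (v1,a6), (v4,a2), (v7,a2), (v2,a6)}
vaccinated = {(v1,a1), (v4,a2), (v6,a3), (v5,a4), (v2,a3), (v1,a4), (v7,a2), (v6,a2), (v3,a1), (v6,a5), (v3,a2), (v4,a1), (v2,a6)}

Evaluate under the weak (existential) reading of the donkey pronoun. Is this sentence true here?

True

"it" takes "an animal" as antecedent — a donkey pronoun bound across the clause boundary.
Weak reading: every vet v with some examined-animal has at least one examined-animal a such that vaccinated(v,a).
Per vet: v1:✓  v2:✓  v3:✓  v4:✓  v5:✓  v6:✓  v7:✓
Every vet in the restrictor has a witness.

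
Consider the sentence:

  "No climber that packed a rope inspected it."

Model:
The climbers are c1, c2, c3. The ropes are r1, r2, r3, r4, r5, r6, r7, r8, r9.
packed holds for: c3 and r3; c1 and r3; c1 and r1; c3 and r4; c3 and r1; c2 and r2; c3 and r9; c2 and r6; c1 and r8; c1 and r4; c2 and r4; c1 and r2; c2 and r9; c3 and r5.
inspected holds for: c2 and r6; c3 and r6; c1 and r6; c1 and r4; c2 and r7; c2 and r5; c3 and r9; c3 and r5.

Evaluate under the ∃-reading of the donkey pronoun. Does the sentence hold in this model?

False

"it" takes "a rope" as antecedent — a donkey pronoun bound across the clause boundary.
Truth condition: for no (c,r) with packed(c,r) does inspected(c,r) hold.
Restrictor pairs — does the scope hold? (c1,r1):fails  (c1,r2):fails  (c1,r3):fails  (c1,r4):holds  (c1,r8):fails  (c2,r2):fails  (c2,r4):fails  (c2,r6):holds  (c2,r9):fails  (c3,r1):fails  (c3,r3):fails  (c3,r4):fails  (c3,r5):holds  (c3,r9):holds
Scope holds for 4 pair(s), so the sentence is false.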